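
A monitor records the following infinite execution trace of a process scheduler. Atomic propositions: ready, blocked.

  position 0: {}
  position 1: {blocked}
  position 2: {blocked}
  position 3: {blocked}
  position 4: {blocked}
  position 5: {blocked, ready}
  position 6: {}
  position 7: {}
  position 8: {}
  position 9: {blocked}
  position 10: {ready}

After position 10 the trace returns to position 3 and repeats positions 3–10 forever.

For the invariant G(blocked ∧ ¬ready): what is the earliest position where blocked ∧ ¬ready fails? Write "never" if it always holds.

0

At position 0 the labels are {}, so blocked ∧ ¬ready is false there. This is the first violation.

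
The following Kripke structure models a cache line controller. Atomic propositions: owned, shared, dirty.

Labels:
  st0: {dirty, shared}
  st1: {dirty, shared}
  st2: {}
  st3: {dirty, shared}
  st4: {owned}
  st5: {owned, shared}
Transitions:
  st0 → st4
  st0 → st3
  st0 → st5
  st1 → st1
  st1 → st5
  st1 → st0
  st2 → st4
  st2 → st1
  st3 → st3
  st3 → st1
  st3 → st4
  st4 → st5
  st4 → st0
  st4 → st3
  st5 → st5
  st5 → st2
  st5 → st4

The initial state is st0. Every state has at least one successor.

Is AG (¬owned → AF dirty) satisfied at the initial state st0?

States satisfying ¬owned → AF dirty: {st0, st1, st3, st4, st5}.
States satisfying AG (¬owned → AF dirty): ∅.
st2 is reachable from st0 and violates ¬owned → AF dirty, so AG fails at st0.
st0 ∉ Sat(AG (¬owned → AF dirty)).

No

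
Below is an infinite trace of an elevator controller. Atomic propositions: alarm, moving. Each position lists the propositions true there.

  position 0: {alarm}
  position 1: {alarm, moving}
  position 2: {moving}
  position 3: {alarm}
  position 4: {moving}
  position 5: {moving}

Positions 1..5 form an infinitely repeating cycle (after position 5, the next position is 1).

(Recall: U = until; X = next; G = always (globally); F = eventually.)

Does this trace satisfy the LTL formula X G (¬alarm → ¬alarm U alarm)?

Yes

The position after 0 is 1; G (¬alarm → ¬alarm U alarm) is true there.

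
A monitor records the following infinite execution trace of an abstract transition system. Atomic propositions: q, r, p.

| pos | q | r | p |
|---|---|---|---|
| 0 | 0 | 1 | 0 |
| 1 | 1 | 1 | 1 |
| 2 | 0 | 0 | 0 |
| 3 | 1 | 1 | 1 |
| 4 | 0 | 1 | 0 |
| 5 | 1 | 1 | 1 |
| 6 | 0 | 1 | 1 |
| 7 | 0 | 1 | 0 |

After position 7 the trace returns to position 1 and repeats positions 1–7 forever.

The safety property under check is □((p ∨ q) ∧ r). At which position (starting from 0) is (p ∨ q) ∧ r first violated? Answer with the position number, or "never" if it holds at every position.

At position 0 the labels are {r}, so (p ∨ q) ∧ r is false there. This is the first violation.

0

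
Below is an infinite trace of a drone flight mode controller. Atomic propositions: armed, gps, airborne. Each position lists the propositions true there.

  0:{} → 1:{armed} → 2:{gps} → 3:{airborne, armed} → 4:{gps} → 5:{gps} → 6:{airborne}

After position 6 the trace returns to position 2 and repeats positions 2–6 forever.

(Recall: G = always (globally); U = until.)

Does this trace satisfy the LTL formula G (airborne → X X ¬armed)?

Does not hold

airborne → X X ¬armed must hold at every position from 0 onward. It fails at position 6, so G (airborne → X X ¬armed) is false.
Positions where airborne holds: 3, 6.
Check X X ¬armed at each: 3→ok, 6→fails.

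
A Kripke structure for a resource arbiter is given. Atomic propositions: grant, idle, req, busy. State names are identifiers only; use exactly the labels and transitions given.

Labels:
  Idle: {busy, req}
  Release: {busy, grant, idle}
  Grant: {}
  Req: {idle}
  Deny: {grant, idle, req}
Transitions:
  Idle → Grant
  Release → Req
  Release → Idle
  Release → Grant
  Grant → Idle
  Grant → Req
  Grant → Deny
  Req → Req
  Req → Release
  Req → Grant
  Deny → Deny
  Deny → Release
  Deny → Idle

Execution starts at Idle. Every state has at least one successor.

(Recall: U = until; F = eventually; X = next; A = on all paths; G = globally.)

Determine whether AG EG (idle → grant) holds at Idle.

States satisfying EG (idle → grant): {Idle, Release, Grant, Deny}.
States satisfying AG EG (idle → grant): ∅.
Req is reachable from Idle and violates EG (idle → grant), so AG fails at Idle.
Idle ∉ Sat(AG EG (idle → grant)).

No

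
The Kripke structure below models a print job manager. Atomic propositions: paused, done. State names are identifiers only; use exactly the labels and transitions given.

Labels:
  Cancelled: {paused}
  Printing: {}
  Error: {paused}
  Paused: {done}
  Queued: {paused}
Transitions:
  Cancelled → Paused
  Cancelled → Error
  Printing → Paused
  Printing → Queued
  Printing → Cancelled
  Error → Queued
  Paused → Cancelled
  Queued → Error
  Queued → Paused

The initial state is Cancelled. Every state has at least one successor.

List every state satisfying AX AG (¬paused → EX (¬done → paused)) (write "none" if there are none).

States satisfying AG (¬paused → EX (¬done → paused)): {Cancelled, Printing, Error, Paused, Queued}.
States satisfying AX AG (¬paused → EX (¬done → paused)): {Cancelled, Printing, Error, Paused, Queued}.

{Cancelled, Printing, Error, Paused, Queued}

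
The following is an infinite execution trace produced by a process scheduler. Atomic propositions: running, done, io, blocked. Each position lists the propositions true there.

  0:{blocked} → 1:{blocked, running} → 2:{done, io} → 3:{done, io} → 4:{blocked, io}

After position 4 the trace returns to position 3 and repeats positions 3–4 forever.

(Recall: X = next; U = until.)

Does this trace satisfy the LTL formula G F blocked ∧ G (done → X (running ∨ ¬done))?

Does not hold

F blocked holds at every position 0..4, and those are all positions ever visited, so G F blocked holds.
done → X (running ∨ ¬done) must hold at every position from 0 onward. It fails at position 2, so G (done → X (running ∨ ¬done)) is false.
Positions where done holds: 2, 3.
Check X (running ∨ ¬done) at each: 2→fails, 3→ok.
At position 0: G F blocked is true; G (done → X (running ∨ ¬done)) is false; so G F blocked ∧ G (done → X (running ∨ ¬done)) is false.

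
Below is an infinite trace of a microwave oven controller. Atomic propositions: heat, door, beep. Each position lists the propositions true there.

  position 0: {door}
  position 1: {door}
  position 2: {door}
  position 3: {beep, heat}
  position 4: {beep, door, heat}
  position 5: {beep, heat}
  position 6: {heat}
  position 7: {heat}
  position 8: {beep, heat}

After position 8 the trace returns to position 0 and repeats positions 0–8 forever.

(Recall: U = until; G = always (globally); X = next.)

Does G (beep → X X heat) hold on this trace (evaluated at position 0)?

No

beep → X X heat must hold at every position from 0 onward. It fails at position 8, so G (beep → X X heat) is false.
Positions where beep holds: 3, 4, 5, 8.
Check X X heat at each: 3→ok, 4→ok, 5→ok, 8→fails.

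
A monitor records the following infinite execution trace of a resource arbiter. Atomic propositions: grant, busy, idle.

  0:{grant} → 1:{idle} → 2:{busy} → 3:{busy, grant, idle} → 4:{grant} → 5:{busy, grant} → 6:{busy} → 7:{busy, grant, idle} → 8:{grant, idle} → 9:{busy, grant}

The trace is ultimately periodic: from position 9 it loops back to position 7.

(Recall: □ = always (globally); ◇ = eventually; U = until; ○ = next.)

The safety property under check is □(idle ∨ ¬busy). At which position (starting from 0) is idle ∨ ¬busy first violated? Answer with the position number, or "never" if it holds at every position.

Check idle ∨ ¬busy at each position in order: 0 ✓, 1 ✓.
At position 2 the labels are {busy}, so idle ∨ ¬busy is false there. This is the first violation.

2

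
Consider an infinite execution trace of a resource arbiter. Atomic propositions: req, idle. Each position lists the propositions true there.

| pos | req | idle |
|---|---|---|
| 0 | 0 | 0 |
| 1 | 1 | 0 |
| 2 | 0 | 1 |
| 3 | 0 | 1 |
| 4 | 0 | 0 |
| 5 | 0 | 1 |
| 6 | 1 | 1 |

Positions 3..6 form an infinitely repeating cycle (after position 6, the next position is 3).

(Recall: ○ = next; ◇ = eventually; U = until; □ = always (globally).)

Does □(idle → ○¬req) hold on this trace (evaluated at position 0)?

Violated

idle → ○¬req must hold at every position from 0 onward. It fails at position 5, so □(idle → ○¬req) is false.
Positions where idle holds: 2, 3, 5, 6.
Check ○¬req at each: 2→ok, 3→ok, 5→fails, 6→ok.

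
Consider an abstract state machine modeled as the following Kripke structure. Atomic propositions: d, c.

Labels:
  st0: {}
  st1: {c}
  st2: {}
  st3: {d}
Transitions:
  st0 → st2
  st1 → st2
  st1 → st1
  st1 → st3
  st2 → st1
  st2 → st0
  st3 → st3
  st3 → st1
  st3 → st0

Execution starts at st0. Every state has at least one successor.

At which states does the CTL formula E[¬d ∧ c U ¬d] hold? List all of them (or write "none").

States satisfying ¬d ∧ c: {st1}.
States satisfying ¬d: {st0, st1, st2}.
States satisfying E[¬d ∧ c U ¬d]: {st0, st1, st2}.

{st0, st1, st2}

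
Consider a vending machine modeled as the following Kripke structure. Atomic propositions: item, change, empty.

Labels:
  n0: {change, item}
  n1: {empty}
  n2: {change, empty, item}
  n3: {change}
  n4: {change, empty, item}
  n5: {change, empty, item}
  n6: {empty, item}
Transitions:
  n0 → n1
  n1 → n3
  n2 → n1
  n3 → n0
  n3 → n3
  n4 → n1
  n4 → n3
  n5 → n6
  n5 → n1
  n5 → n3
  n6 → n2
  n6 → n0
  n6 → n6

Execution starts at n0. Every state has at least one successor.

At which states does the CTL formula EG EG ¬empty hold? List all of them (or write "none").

{n3}

States satisfying EG ¬empty: {n3}.
States satisfying EG EG ¬empty: {n3}.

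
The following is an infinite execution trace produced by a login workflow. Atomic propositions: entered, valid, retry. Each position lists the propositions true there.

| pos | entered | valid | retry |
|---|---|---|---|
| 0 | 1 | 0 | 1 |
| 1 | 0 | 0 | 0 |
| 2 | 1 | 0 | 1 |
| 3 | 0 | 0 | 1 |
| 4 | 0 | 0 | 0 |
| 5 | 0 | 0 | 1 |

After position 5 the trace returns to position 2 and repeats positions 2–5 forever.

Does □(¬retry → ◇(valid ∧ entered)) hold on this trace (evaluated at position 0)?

Violated

¬retry → ◇(valid ∧ entered) must hold at every position from 0 onward. It fails at position 1, so □(¬retry → ◇(valid ∧ entered)) is false.
Positions where ¬retry holds: 1, 4.
Check ◇(valid ∧ entered) at each: 1→fails, 4→fails.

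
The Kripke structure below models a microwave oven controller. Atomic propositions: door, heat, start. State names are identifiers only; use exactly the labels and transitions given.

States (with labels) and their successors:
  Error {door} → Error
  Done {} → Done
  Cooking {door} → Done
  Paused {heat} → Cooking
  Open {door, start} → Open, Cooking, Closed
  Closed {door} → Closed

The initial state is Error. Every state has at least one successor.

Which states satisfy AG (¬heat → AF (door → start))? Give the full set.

{Done, Cooking, Paused}

States satisfying ¬heat → AF (door → start): {Done, Cooking, Paused, Open}.
States satisfying AG (¬heat → AF (door → start)): {Done, Cooking, Paused}.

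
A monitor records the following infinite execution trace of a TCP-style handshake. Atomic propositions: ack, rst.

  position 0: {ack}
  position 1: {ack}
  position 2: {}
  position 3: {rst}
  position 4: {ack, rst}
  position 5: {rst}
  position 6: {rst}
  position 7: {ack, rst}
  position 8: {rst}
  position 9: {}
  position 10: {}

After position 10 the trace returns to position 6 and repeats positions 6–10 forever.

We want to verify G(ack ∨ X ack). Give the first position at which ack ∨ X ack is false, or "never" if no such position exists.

Check ack ∨ X ack at each position in order: 0 ✓, 1 ✓.
At position 2 the labels are {} and the next position 3 has {rst}, so ack ∨ X ack is false there. This is the first violation.

2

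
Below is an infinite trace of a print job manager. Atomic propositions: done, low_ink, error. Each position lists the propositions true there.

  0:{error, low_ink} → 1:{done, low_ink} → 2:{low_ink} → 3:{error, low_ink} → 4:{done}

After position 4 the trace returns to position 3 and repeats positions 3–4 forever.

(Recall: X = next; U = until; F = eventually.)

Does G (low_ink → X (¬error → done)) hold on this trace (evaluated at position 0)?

Violated

low_ink → X (¬error → done) must hold at every position from 0 onward. It fails at position 1, so G (low_ink → X (¬error → done)) is false.
Positions where low_ink holds: 0, 1, 2, 3.
Check X (¬error → done) at each: 0→ok, 1→fails, 2→ok, 3→ok.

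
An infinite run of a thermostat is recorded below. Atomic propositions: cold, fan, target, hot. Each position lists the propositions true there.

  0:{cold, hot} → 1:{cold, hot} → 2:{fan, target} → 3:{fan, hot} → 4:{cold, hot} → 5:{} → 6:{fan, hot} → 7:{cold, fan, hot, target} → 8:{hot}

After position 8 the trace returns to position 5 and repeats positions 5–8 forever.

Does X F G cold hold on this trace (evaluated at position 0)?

The position after 0 is 1; F G cold is false there.

Violated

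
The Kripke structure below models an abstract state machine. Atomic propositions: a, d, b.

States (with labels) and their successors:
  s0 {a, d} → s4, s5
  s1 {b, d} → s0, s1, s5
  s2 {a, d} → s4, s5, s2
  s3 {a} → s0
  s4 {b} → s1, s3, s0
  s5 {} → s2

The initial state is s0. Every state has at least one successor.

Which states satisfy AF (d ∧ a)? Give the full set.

{s0, s2, s3, s5}

States satisfying d ∧ a: {s0, s2}.
States satisfying AF (d ∧ a): {s0, s2, s3, s5}.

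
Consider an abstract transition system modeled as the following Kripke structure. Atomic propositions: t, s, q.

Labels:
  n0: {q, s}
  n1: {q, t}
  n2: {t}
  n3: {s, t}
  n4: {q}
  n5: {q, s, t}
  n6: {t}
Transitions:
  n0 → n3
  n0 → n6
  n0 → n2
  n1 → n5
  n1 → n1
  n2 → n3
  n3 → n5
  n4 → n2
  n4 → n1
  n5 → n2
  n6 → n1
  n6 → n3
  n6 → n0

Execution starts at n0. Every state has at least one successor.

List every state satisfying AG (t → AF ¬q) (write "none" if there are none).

States satisfying t → AF ¬q: {n0, n2, n3, n4, n5, n6}.
States satisfying AG (t → AF ¬q): {n2, n3, n5}.

{n2, n3, n5}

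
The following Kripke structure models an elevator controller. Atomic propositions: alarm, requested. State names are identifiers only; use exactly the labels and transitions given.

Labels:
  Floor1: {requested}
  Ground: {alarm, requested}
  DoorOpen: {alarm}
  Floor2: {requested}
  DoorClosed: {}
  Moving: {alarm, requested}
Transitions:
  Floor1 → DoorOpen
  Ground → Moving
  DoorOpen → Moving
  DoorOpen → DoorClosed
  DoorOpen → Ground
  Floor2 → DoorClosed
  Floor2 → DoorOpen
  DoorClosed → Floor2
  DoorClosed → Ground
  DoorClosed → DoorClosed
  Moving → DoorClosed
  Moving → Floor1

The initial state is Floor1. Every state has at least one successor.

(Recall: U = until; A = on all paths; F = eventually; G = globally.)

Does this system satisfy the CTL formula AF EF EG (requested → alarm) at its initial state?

Satisfied

States satisfying EF EG (requested → alarm): {Floor1, Ground, DoorOpen, Floor2, DoorClosed, Moving}.
States satisfying AF EF EG (requested → alarm): {Floor1, Ground, DoorOpen, Floor2, DoorClosed, Moving}.
Floor1 ∈ Sat(AF EF EG (requested → alarm)).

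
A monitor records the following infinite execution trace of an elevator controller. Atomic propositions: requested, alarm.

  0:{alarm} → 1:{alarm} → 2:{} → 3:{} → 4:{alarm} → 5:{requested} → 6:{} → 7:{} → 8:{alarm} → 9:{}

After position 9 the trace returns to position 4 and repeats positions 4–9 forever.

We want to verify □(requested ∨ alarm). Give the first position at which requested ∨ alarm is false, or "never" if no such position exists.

Check requested ∨ alarm at each position in order: 0 ✓, 1 ✓.
At position 2 the labels are {}, so requested ∨ alarm is false there. This is the first violation.

2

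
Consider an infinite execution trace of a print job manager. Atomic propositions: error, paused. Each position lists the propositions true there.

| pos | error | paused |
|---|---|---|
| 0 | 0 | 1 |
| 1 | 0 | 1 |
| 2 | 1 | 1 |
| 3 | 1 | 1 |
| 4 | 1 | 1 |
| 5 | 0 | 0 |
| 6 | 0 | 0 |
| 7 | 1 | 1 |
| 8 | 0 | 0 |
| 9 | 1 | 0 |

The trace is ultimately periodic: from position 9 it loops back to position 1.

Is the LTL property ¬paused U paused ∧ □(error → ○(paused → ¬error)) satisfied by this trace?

No

Walking from position 0: paused first holds at position 0, and ¬paused holds at every earlier position along the way, so ¬paused U paused holds.
error → ○(paused → ¬error) must hold at every position from 0 onward. It fails at position 2, so □(error → ○(paused → ¬error)) is false.
Positions where error holds: 2, 3, 4, 7, 9.
Check ○(paused → ¬error) at each: 2→fails, 3→fails, 4→ok, 7→ok, 9→ok.
At position 0: ¬paused U paused is true; □(error → ○(paused → ¬error)) is false; so ¬paused U paused ∧ □(error → ○(paused → ¬error)) is false.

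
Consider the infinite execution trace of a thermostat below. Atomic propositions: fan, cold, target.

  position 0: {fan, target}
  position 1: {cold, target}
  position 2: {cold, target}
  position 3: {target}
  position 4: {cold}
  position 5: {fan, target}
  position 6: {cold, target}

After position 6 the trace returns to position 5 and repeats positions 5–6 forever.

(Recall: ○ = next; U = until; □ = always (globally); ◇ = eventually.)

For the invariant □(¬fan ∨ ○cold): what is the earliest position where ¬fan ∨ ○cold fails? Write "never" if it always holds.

never

¬fan ∨ ○cold holds at every position 0..6, and those are all the positions the trace ever visits, so the invariant □(¬fan ∨ ○cold) is never violated.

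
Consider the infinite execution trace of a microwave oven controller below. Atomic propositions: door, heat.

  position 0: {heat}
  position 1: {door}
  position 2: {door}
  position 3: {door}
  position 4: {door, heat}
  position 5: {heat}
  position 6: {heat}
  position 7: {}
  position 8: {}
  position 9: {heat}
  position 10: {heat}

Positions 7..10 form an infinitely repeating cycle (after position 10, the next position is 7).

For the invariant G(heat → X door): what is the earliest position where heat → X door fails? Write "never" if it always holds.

4

Check heat → X door at each position in order: 0 ✓, 1 ✓, 2 ✓, 3 ✓.
At position 4 the labels are {door, heat} and the next position 5 has {heat}, so heat → X door is false there. This is the first violation.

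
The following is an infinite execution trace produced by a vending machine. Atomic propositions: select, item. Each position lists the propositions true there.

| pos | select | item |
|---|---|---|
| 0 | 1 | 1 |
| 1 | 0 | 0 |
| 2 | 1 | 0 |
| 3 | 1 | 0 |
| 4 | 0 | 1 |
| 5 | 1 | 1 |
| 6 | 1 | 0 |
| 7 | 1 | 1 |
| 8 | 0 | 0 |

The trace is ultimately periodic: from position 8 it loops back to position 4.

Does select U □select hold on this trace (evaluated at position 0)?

Walking from position 0: at position 1, □select has not yet held and select fails, so select U □select is false.

Violated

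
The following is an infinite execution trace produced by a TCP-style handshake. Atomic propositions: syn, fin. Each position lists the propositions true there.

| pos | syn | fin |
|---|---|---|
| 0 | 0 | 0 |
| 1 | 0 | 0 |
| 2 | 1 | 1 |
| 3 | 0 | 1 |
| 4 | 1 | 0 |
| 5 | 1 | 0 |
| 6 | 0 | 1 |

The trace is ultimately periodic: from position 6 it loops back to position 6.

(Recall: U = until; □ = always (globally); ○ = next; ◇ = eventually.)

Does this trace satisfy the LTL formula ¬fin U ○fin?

Yes

Walking from position 0: ○fin first holds at position 1, and ¬fin holds at every earlier position along the way, so ¬fin U ○fin holds.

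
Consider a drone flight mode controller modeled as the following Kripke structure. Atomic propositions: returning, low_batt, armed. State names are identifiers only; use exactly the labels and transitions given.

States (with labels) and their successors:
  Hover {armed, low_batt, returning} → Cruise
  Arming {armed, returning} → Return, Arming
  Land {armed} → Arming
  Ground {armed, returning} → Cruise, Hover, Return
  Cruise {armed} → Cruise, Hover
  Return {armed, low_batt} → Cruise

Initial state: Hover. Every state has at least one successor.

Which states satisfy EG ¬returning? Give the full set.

States satisfying ¬returning: {Land, Cruise, Return}.
States satisfying EG ¬returning: {Cruise, Return}.

{Cruise, Return}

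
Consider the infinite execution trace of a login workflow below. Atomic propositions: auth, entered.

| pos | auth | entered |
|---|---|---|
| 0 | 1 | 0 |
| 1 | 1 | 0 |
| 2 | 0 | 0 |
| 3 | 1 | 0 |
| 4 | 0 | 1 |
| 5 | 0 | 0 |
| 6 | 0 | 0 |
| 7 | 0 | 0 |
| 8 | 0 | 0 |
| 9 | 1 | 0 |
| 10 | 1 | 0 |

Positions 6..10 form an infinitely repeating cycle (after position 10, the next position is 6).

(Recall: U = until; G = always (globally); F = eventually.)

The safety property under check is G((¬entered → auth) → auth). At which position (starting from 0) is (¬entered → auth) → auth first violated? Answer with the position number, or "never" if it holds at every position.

4

Check (¬entered → auth) → auth at each position in order: 0 ✓, 1 ✓, 2 ✓, 3 ✓.
At position 4 the labels are {entered}, so (¬entered → auth) → auth is false there. This is the first violation.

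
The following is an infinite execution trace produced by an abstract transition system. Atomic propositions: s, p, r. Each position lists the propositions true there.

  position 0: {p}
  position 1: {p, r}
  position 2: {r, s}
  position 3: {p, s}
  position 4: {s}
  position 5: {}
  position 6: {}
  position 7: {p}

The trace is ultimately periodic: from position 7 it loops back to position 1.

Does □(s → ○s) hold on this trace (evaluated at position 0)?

s → ○s must hold at every position from 0 onward. It fails at position 4, so □(s → ○s) is false.
Positions where s holds: 2, 3, 4.
Check ○s at each: 2→ok, 3→ok, 4→fails.

No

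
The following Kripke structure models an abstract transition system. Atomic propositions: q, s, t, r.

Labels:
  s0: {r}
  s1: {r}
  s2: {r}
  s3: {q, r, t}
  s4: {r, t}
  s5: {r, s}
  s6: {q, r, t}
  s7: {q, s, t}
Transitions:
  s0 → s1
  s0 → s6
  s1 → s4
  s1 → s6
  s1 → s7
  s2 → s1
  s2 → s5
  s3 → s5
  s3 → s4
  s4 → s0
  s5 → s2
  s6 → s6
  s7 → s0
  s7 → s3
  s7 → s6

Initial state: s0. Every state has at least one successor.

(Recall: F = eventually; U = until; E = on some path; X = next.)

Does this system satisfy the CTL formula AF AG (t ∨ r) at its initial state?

Holds

States satisfying AG (t ∨ r): {s0, s1, s2, s3, s4, s5, s6, s7}.
States satisfying AF AG (t ∨ r): {s0, s1, s2, s3, s4, s5, s6, s7}.
s0 ∈ Sat(AF AG (t ∨ r)).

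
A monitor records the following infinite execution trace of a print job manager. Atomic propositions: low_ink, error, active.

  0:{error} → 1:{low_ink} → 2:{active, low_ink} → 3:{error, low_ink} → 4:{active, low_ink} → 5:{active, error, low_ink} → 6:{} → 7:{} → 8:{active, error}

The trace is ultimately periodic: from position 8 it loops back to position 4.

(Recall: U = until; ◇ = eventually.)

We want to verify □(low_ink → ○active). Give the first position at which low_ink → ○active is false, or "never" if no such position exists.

Check low_ink → ○active at each position in order: 0 ✓, 1 ✓.
At position 2 the labels are {active, low_ink} and the next position 3 has {error, low_ink}, so low_ink → ○active is false there. This is the first violation.

2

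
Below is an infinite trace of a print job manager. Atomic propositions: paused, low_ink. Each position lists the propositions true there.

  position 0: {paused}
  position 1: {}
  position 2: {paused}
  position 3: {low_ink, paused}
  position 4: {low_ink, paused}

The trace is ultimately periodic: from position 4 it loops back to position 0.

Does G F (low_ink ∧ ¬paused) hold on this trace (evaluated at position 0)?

F (low_ink ∧ ¬paused) must hold at every position from 0 onward. It fails at position 0, so G F (low_ink ∧ ¬paused) is false.

Does not hold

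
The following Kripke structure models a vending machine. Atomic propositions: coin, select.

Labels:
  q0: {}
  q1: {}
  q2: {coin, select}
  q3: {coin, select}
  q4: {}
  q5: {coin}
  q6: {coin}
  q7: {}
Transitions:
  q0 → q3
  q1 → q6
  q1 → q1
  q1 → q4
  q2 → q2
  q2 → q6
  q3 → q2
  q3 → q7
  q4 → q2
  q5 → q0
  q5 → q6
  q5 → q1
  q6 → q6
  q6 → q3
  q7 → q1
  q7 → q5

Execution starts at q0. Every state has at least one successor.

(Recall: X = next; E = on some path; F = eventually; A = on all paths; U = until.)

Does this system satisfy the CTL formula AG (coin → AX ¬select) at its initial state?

Violated

States satisfying coin → AX ¬select: {q0, q1, q4, q5, q7}.
States satisfying AG (coin → AX ¬select): ∅.
q2 is reachable from q0 and violates coin → AX ¬select, so AG fails at q0.
q0 ∉ Sat(AG (coin → AX ¬select)).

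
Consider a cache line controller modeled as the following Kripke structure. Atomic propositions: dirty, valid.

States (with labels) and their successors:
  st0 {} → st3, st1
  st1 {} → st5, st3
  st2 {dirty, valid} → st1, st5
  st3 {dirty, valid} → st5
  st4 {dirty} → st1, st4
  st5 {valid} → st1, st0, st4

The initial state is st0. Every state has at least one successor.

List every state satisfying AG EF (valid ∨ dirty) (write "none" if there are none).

{st0, st1, st2, st3, st4, st5}

States satisfying EF (valid ∨ dirty): {st0, st1, st2, st3, st4, st5}.
States satisfying AG EF (valid ∨ dirty): {st0, st1, st2, st3, st4, st5}.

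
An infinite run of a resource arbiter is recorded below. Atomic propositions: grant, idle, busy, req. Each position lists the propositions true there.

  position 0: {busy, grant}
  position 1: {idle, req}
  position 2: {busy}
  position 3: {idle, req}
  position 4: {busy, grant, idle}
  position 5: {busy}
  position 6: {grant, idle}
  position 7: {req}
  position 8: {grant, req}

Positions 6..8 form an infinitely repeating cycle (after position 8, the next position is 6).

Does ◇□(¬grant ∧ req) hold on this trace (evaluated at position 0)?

Violated

□(¬grant ∧ req) is false at every position 0..8, so it never becomes true and ◇□(¬grant ∧ req) fails.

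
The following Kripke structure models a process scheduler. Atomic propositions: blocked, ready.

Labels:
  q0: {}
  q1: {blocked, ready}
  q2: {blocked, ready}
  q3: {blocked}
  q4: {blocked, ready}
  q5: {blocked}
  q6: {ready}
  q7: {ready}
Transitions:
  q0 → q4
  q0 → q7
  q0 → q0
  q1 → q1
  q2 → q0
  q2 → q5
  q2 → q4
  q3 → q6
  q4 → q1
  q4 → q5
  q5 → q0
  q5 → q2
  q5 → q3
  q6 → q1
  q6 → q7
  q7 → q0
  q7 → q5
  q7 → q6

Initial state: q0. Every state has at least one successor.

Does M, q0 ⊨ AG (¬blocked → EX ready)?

States satisfying ¬blocked → EX ready: {q0, q1, q2, q3, q4, q5, q6, q7}.
States satisfying AG (¬blocked → EX ready): {q0, q1, q2, q3, q4, q5, q6, q7}.
Every state reachable from q0 satisfies ¬blocked → EX ready.
q0 ∈ Sat(AG (¬blocked → EX ready)).

Holds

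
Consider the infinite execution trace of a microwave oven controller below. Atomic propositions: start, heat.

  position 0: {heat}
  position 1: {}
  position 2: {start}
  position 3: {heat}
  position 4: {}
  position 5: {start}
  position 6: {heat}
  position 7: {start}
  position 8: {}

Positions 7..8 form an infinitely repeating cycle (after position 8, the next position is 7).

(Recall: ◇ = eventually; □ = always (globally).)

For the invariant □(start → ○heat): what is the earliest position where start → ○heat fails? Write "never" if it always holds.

Check start → ○heat at each position in order: 0 ✓, 1 ✓, 2 ✓, 3 ✓, 4 ✓, 5 ✓, 6 ✓.
At position 7 the labels are {start} and the next position 8 has {}, so start → ○heat is false there. This is the first violation.

7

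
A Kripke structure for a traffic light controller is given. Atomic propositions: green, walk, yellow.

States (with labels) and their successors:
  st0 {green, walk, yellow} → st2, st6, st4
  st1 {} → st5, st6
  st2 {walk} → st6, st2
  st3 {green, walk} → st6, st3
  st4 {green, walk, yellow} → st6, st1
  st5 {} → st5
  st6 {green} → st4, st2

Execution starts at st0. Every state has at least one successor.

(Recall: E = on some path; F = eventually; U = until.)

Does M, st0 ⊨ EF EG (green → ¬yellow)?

States satisfying EG (green → ¬yellow): {st1, st2, st3, st5, st6}.
States satisfying EF EG (green → ¬yellow): {st0, st1, st2, st3, st4, st5, st6}.
Some path from st0 reaches a state where EG (green → ¬yellow) holds.
st0 ∈ Sat(EF EG (green → ¬yellow)).

Holds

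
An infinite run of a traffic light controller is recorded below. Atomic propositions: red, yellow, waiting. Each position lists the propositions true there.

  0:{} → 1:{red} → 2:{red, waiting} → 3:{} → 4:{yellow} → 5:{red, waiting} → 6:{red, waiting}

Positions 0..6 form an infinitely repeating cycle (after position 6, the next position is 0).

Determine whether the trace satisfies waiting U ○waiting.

Walking from position 0: at position 0, ○waiting has not yet held and waiting fails, so waiting U ○waiting is false.

Does not hold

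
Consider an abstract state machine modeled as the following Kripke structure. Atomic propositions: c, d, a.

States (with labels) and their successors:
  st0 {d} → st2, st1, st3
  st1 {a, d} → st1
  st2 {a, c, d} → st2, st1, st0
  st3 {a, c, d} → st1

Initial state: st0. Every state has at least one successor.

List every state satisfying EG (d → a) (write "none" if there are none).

{st1, st2, st3}

States satisfying d → a: {st1, st2, st3}.
States satisfying EG (d → a): {st1, st2, st3}.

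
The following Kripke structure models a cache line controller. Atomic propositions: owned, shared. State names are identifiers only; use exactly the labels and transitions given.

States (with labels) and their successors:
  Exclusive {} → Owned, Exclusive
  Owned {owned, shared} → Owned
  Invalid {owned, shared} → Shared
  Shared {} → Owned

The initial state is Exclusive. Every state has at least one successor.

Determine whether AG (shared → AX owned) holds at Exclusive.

States satisfying shared → AX owned: {Exclusive, Owned, Shared}.
States satisfying AG (shared → AX owned): {Exclusive, Owned, Shared}.
Every state reachable from Exclusive satisfies shared → AX owned.
Exclusive ∈ Sat(AG (shared → AX owned)).

Holds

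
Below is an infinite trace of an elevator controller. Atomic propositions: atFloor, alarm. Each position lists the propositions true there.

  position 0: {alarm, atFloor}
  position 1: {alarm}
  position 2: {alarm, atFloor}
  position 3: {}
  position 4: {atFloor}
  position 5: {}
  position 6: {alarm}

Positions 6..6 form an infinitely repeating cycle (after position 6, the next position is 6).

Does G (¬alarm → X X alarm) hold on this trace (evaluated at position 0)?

Does not hold

¬alarm → X X alarm must hold at every position from 0 onward. It fails at position 3, so G (¬alarm → X X alarm) is false.
Positions where ¬alarm holds: 3, 4, 5.
Check X X alarm at each: 3→fails, 4→ok, 5→ok.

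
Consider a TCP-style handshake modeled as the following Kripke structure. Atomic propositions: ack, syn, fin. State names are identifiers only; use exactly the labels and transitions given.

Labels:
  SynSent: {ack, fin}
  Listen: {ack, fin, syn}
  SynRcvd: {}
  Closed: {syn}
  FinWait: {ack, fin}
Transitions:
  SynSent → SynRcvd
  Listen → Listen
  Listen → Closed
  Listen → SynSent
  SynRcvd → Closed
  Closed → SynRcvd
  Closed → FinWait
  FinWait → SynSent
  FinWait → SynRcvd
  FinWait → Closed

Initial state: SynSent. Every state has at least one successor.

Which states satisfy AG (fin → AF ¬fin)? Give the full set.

{SynSent, SynRcvd, Closed, FinWait}

States satisfying fin → AF ¬fin: {SynSent, SynRcvd, Closed, FinWait}.
States satisfying AG (fin → AF ¬fin): {SynSent, SynRcvd, Closed, FinWait}.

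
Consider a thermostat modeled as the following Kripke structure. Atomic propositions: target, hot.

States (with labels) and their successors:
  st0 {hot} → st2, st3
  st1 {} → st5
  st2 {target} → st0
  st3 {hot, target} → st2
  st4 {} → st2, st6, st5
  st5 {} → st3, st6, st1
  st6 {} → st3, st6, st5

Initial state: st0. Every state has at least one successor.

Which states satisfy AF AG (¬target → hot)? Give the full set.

States satisfying AG (¬target → hot): {st0, st2, st3}.
States satisfying AF AG (¬target → hot): {st0, st2, st3}.

{st0, st2, st3}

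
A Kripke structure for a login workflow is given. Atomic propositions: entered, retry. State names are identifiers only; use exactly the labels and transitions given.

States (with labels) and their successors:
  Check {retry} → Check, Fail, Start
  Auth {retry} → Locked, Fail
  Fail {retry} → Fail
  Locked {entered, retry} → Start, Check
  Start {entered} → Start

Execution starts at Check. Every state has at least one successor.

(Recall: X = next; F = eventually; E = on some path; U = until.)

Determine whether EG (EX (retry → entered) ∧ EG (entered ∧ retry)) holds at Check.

States satisfying EX (retry → entered) ∧ EG (entered ∧ retry): ∅.
States satisfying EG (EX (retry → entered) ∧ EG (entered ∧ retry)): ∅.
No suitable path/successor from Check witnesses the formula.
Check ∉ Sat(EG (EX (retry → entered) ∧ EG (entered ∧ retry))).

Violated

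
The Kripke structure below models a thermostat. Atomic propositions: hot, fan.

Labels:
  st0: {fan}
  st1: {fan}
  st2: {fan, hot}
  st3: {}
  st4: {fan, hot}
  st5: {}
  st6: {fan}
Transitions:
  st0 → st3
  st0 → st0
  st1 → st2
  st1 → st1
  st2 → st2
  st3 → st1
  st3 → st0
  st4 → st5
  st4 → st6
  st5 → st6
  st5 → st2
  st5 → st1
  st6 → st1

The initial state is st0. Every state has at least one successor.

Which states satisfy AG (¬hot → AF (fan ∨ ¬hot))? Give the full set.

{st0, st1, st2, st3, st4, st5, st6}

States satisfying ¬hot → AF (fan ∨ ¬hot): {st0, st1, st2, st3, st4, st5, st6}.
States satisfying AG (¬hot → AF (fan ∨ ¬hot)): {st0, st1, st2, st3, st4, st5, st6}.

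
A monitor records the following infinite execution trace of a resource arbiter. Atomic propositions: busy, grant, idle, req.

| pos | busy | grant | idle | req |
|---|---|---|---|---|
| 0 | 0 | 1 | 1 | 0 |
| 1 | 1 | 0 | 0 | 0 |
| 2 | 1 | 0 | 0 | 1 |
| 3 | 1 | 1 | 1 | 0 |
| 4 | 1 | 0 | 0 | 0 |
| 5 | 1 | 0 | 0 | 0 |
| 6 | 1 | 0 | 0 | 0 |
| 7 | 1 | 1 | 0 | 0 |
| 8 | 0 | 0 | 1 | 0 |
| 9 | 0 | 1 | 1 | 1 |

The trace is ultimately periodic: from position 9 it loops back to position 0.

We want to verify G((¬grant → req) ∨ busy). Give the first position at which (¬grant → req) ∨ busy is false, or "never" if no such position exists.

8

Check (¬grant → req) ∨ busy at each position in order: 0 ✓, 1 ✓, 2 ✓, 3 ✓, 4 ✓, 5 ✓, 6 ✓, 7 ✓.
At position 8 the labels are {idle}, so (¬grant → req) ∨ busy is false there. This is the first violation.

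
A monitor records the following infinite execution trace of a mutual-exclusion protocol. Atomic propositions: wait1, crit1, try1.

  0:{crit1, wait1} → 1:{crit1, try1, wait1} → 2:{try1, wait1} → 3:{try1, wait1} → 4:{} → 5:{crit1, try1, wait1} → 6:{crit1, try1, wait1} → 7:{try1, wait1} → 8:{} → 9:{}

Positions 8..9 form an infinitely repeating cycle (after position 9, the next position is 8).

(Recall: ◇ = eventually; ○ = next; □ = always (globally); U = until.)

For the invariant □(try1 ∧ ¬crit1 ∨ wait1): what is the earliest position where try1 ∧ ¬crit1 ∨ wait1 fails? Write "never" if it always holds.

4

Check try1 ∧ ¬crit1 ∨ wait1 at each position in order: 0 ✓, 1 ✓, 2 ✓, 3 ✓.
At position 4 the labels are {}, so try1 ∧ ¬crit1 ∨ wait1 is false there. This is the first violation.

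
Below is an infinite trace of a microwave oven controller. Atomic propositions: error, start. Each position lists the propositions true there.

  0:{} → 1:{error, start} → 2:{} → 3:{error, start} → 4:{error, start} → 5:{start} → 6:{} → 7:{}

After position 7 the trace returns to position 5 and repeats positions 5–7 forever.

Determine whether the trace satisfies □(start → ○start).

start → ○start must hold at every position from 0 onward. It fails at position 1, so □(start → ○start) is false.
Positions where start holds: 1, 3, 4, 5.
Check ○start at each: 1→fails, 3→ok, 4→ok, 5→fails.

Violated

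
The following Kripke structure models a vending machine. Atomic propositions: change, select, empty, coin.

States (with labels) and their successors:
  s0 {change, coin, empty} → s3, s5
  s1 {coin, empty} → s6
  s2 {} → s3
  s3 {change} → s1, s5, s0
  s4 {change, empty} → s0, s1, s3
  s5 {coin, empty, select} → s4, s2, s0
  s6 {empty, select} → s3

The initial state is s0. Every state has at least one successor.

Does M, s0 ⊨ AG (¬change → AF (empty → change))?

Satisfied

States satisfying ¬change → AF (empty → change): {s0, s1, s2, s3, s4, s5, s6}.
States satisfying AG (¬change → AF (empty → change)): {s0, s1, s2, s3, s4, s5, s6}.
Every state reachable from s0 satisfies ¬change → AF (empty → change).
s0 ∈ Sat(AG (¬change → AF (empty → change))).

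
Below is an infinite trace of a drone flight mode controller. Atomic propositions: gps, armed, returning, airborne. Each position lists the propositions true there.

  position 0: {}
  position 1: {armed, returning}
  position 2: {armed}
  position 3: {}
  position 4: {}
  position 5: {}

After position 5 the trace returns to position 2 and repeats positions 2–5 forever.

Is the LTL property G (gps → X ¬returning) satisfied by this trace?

Yes

gps → X ¬returning holds at every position 0..5, and those are all positions ever visited, so G (gps → X ¬returning) holds.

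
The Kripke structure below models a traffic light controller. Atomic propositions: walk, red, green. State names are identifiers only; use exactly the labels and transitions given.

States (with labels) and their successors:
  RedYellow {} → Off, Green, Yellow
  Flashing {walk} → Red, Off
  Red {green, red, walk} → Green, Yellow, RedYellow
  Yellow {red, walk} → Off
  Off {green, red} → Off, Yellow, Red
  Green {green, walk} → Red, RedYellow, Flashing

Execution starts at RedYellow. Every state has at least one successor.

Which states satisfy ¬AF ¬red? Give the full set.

{Red, Yellow, Off}

States satisfying ¬red: {RedYellow, Flashing, Green}.
States satisfying AF ¬red: {RedYellow, Flashing, Green}.
States satisfying ¬AF ¬red: {Red, Yellow, Off}.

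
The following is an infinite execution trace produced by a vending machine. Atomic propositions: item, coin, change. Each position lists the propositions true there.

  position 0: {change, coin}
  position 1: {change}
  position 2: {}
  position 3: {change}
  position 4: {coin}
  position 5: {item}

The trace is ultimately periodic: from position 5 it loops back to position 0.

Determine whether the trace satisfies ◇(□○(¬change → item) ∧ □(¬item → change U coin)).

No

□○(¬change → item) ∧ □(¬item → change U coin) is false at every position 0..5, so it never becomes true and ◇(□○(¬change → item) ∧ □(¬item → change U coin)) fails.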